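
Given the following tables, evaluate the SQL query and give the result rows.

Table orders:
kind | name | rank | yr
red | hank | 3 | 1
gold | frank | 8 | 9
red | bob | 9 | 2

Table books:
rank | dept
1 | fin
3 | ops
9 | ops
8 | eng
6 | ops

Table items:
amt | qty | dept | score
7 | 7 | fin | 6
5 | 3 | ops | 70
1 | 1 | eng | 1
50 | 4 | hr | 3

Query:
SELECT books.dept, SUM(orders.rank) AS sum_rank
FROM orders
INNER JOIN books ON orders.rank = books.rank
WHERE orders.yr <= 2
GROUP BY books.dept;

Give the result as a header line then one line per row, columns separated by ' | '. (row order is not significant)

After JOIN books (3 rows):
orders.kind | orders.name | orders.rank | orders.yr | books.rank | books.dept
red | hank | 3 | 1 | 3 | ops
gold | frank | 8 | 9 | 8 | eng
red | bob | 9 | 2 | 9 | ops
After WHERE (2 rows):
orders.kind | orders.name | orders.rank | orders.yr | books.rank | books.dept
red | hank | 3 | 1 | 3 | ops
red | bob | 9 | 2 | 9 | ops
After GROUP BY (1 rows):
books.dept | sum_rank
ops | 12

== RESULT ==
books.dept | sum_rank
ops | 12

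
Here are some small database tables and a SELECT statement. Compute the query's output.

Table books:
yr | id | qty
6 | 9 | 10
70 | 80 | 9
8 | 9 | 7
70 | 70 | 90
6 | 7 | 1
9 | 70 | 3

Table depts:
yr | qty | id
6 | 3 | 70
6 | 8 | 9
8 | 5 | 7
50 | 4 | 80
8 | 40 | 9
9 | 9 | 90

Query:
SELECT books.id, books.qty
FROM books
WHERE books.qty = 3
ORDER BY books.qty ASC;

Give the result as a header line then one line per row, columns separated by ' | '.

== RESULT ==
books.id | books.qty
70 | 3

Derivation:
After WHERE (1 rows):
books.yr | books.id | books.qty
9 | 70 | 3
After SELECT (1 rows):
books.id | books.qty
70 | 3
After ORDER BY (1 rows):
books.id | books.qty
70 | 3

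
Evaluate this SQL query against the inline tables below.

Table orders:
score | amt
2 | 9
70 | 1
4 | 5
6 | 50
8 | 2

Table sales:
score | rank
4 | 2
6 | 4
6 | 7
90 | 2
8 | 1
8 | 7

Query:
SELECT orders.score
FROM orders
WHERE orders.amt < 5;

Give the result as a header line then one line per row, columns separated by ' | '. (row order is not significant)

After WHERE (2 rows):
orders.score | orders.amt
70 | 1
8 | 2
After SELECT (2 rows):
orders.score
70
8

== RESULT ==
orders.score
70
8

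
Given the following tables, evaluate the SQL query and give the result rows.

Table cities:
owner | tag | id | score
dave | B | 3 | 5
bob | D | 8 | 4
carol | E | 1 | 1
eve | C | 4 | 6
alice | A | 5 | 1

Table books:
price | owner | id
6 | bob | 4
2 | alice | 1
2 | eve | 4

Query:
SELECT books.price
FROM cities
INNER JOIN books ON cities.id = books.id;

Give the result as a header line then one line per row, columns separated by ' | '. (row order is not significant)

After JOIN books (3 rows):
cities.owner | cities.tag | cities.id | cities.score | books.price | books.owner | books.id
carol | E | 1 | 1 | 2 | alice | 1
eve | C | 4 | 6 | 6 | bob | 4
eve | C | 4 | 6 | 2 | eve | 4
After SELECT (3 rows):
books.price
2
6
2

== RESULT ==
books.price
2
6
2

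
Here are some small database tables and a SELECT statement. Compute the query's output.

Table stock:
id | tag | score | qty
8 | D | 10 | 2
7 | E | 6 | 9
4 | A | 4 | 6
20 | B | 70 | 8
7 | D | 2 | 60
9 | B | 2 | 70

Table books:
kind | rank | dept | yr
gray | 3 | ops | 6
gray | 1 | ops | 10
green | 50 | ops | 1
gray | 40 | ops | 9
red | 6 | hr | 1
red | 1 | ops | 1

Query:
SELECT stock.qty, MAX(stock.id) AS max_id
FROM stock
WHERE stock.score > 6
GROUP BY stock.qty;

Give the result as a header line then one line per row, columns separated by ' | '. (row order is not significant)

== RESULT ==
stock.qty | max_id
2 | 8
8 | 20

Derivation:
After WHERE (2 rows):
stock.id | stock.tag | stock.score | stock.qty
8 | D | 10 | 2
20 | B | 70 | 8
After GROUP BY (2 rows):
stock.qty | max_id
2 | 8
8 | 20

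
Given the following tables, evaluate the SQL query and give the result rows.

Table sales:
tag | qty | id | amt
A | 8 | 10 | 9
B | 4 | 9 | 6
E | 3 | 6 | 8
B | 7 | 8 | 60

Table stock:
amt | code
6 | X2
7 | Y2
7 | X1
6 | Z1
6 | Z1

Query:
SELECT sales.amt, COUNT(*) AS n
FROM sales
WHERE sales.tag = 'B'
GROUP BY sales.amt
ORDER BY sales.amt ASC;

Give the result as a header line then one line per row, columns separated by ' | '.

== RESULT ==
sales.amt | n
6 | 1
60 | 1

Derivation:
After WHERE (2 rows):
sales.tag | sales.qty | sales.id | sales.amt
B | 4 | 9 | 6
B | 7 | 8 | 60
After GROUP BY (2 rows):
sales.amt | n
6 | 1
60 | 1
After ORDER BY (2 rows):
sales.amt | n
6 | 1
60 | 1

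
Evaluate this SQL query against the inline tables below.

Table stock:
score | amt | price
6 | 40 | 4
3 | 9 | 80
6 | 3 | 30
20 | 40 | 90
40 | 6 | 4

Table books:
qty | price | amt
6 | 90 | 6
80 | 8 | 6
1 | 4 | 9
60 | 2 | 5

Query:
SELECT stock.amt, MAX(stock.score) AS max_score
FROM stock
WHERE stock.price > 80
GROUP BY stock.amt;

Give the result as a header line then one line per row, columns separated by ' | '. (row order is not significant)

After WHERE (1 rows):
stock.score | stock.amt | stock.price
20 | 40 | 90
After GROUP BY (1 rows):
stock.amt | max_score
40 | 20

== RESULT ==
stock.amt | max_score
40 | 20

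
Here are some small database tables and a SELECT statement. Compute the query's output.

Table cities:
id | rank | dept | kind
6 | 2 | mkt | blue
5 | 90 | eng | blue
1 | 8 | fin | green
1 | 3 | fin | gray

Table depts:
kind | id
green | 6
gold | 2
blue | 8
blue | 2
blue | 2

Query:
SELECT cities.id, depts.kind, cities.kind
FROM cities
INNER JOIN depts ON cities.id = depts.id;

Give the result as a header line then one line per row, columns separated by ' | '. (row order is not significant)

After JOIN depts (1 rows):
cities.id | cities.rank | cities.dept | cities.kind | depts.kind | depts.id
6 | 2 | mkt | blue | green | 6
After SELECT (1 rows):
cities.id | depts.kind | cities.kind
6 | green | blue

== RESULT ==
cities.id | depts.kind | cities.kind
6 | green | blue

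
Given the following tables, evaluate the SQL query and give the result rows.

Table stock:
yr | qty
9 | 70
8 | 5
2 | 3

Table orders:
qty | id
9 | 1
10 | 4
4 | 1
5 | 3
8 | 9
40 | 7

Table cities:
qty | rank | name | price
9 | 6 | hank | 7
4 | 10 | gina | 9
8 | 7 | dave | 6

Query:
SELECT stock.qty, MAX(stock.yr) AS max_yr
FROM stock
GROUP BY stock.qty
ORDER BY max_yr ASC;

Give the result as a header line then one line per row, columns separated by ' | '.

== RESULT ==
stock.qty | max_yr
3 | 2
5 | 8
70 | 9

Derivation:
After GROUP BY (3 rows):
stock.qty | max_yr
70 | 9
5 | 8
3 | 2
After ORDER BY (3 rows):
stock.qty | max_yr
3 | 2
5 | 8
70 | 9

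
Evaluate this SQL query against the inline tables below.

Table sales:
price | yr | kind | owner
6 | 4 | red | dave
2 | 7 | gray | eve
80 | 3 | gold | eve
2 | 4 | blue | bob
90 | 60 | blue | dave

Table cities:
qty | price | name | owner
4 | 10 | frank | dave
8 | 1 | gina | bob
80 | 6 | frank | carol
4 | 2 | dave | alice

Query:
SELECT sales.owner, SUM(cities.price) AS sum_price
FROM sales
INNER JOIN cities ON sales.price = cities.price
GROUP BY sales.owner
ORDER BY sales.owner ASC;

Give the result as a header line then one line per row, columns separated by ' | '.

After JOIN cities (3 rows):
sales.price | sales.yr | sales.kind | sales.owner | cities.qty | cities.price | cities.name | cities.owner
6 | 4 | red | dave | 80 | 6 | frank | carol
2 | 7 | gray | eve | 4 | 2 | dave | alice
2 | 4 | blue | bob | 4 | 2 | dave | alice
After GROUP BY (3 rows):
sales.owner | sum_price
dave | 6
eve | 2
bob | 2
After ORDER BY (3 rows):
sales.owner | sum_price
bob | 2
dave | 6
eve | 2

== RESULT ==
sales.owner | sum_price
bob | 2
dave | 6
eve | 2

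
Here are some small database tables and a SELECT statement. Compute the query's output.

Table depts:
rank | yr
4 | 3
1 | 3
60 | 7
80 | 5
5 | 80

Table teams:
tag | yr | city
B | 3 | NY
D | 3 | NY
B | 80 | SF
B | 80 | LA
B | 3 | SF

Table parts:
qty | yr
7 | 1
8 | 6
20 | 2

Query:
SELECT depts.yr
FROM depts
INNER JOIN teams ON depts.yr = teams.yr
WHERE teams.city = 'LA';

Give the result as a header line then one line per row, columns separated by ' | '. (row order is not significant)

After JOIN teams (8 rows):
depts.rank | depts.yr | teams.tag | teams.yr | teams.city
4 | 3 | B | 3 | NY
4 | 3 | D | 3 | NY
4 | 3 | B | 3 | SF
1 | 3 | B | 3 | NY
1 | 3 | D | 3 | NY
1 | 3 | B | 3 | SF
5 | 80 | B | 80 | SF
5 | 80 | B | 80 | LA
After WHERE (1 rows):
depts.rank | depts.yr | teams.tag | teams.yr | teams.city
5 | 80 | B | 80 | LA
After SELECT (1 rows):
depts.yr
80

== RESULT ==
depts.yr
80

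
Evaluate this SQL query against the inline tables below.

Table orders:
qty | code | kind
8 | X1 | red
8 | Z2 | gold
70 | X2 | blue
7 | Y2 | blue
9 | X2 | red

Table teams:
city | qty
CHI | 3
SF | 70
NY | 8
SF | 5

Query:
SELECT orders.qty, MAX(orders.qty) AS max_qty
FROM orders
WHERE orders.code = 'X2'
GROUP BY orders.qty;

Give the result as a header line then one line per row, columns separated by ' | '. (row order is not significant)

== RESULT ==
orders.qty | max_qty
70 | 70
9 | 9

Derivation:
After WHERE (2 rows):
orders.qty | orders.code | orders.kind
70 | X2 | blue
9 | X2 | red
After GROUP BY (2 rows):
orders.qty | max_qty
70 | 70
9 | 9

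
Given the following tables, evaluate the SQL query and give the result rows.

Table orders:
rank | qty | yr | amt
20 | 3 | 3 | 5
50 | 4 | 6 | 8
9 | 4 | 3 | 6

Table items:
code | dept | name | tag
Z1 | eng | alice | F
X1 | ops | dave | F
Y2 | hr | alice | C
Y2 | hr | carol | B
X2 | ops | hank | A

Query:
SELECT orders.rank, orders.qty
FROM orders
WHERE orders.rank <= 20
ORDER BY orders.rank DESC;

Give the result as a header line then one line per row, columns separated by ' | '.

== RESULT ==
orders.rank | orders.qty
20 | 3
9 | 4

Derivation:
After WHERE (2 rows):
orders.rank | orders.qty | orders.yr | orders.amt
20 | 3 | 3 | 5
9 | 4 | 3 | 6
After SELECT (2 rows):
orders.rank | orders.qty
20 | 3
9 | 4
After ORDER BY (2 rows):
orders.rank | orders.qty
20 | 3
9 | 4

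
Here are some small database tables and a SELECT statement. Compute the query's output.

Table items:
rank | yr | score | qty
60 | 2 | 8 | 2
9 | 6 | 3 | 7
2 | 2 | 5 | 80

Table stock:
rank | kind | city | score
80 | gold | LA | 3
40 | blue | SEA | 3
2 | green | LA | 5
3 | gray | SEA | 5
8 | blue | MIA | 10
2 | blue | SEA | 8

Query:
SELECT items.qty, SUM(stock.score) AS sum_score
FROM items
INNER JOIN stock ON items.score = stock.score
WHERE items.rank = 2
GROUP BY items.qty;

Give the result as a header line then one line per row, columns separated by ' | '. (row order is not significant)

After JOIN stock (5 rows):
items.rank | items.yr | items.score | items.qty | stock.rank | stock.kind | stock.city | stock.score
60 | 2 | 8 | 2 | 2 | blue | SEA | 8
9 | 6 | 3 | 7 | 80 | gold | LA | 3
9 | 6 | 3 | 7 | 40 | blue | SEA | 3
2 | 2 | 5 | 80 | 2 | green | LA | 5
2 | 2 | 5 | 80 | 3 | gray | SEA | 5
After WHERE (2 rows):
items.rank | items.yr | items.score | items.qty | stock.rank | stock.kind | stock.city | stock.score
2 | 2 | 5 | 80 | 2 | green | LA | 5
2 | 2 | 5 | 80 | 3 | gray | SEA | 5
After GROUP BY (1 rows):
items.qty | sum_score
80 | 10

== RESULT ==
items.qty | sum_score
80 | 10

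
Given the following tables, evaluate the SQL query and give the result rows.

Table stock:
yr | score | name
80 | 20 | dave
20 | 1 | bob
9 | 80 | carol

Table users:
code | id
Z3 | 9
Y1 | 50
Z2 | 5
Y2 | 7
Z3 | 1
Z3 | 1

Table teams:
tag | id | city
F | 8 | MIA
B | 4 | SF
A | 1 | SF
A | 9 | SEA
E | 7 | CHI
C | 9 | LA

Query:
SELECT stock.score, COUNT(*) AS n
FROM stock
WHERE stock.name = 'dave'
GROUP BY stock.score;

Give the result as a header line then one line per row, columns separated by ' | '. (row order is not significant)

== RESULT ==
stock.score | n
20 | 1

Derivation:
After WHERE (1 rows):
stock.yr | stock.score | stock.name
80 | 20 | dave
After GROUP BY (1 rows):
stock.score | n
20 | 1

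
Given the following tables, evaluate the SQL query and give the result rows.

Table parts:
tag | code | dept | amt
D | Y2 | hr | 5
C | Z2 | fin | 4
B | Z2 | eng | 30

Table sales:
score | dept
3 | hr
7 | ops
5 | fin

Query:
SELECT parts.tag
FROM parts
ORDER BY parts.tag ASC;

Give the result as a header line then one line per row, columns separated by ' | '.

After SELECT (3 rows):
parts.tag
D
C
B
After ORDER BY (3 rows):
parts.tag
B
C
D

== RESULT ==
parts.tag
B
C
D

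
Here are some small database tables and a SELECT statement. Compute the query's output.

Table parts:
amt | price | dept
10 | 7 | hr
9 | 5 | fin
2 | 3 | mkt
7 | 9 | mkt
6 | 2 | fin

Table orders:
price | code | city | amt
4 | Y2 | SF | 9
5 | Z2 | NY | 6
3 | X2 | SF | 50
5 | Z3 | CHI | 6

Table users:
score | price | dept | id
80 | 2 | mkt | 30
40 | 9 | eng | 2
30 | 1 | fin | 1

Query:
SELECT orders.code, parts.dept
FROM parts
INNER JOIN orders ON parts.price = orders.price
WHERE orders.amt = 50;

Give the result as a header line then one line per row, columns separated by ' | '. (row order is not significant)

After JOIN orders (3 rows):
parts.amt | parts.price | parts.dept | orders.price | orders.code | orders.city | orders.amt
9 | 5 | fin | 5 | Z2 | NY | 6
9 | 5 | fin | 5 | Z3 | CHI | 6
2 | 3 | mkt | 3 | X2 | SF | 50
After WHERE (1 rows):
parts.amt | parts.price | parts.dept | orders.price | orders.code | orders.city | orders.amt
2 | 3 | mkt | 3 | X2 | SF | 50
After SELECT (1 rows):
orders.code | parts.dept
X2 | mkt

== RESULT ==
orders.code | parts.dept
X2 | mkt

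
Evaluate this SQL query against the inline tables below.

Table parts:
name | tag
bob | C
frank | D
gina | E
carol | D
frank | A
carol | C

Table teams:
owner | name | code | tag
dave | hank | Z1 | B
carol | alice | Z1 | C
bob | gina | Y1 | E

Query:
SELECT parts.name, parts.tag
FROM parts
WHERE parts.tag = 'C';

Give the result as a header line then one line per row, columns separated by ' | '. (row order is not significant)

After WHERE (2 rows):
parts.name | parts.tag
bob | C
carol | C
After SELECT (2 rows):
parts.name | parts.tag
bob | C
carol | C

== RESULT ==
parts.name | parts.tag
bob | C
carol | C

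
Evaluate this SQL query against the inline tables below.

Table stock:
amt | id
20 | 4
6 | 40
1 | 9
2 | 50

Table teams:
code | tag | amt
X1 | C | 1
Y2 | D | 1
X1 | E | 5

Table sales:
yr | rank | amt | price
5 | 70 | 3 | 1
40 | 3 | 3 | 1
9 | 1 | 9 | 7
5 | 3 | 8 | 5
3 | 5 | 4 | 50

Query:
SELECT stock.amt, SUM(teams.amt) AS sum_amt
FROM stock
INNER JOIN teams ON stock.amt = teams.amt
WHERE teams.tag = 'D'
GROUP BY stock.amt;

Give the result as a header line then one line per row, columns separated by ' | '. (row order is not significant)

After JOIN teams (2 rows):
stock.amt | stock.id | teams.code | teams.tag | teams.amt
1 | 9 | X1 | C | 1
1 | 9 | Y2 | D | 1
After WHERE (1 rows):
stock.amt | stock.id | teams.code | teams.tag | teams.amt
1 | 9 | Y2 | D | 1
After GROUP BY (1 rows):
stock.amt | sum_amt
1 | 1

== RESULT ==
stock.amt | sum_amt
1 | 1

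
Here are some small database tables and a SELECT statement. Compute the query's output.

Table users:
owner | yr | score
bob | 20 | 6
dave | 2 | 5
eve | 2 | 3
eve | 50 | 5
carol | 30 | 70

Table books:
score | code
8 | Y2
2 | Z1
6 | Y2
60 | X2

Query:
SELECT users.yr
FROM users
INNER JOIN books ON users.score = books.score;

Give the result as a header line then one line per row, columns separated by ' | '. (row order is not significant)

== RESULT ==
users.yr
20

Derivation:
After JOIN books (1 rows):
users.owner | users.yr | users.score | books.score | books.code
bob | 20 | 6 | 6 | Y2
After SELECT (1 rows):
users.yr
20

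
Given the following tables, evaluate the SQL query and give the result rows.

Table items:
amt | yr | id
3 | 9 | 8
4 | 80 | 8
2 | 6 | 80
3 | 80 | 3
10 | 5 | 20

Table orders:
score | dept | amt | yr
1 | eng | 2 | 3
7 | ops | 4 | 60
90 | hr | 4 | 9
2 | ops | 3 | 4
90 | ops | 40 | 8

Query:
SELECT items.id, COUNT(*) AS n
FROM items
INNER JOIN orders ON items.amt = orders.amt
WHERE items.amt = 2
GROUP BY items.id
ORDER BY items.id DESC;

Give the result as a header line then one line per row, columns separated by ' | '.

== RESULT ==
items.id | n
80 | 1

Derivation:
After JOIN orders (5 rows):
items.amt | items.yr | items.id | orders.score | orders.dept | orders.amt | orders.yr
3 | 9 | 8 | 2 | ops | 3 | 4
4 | 80 | 8 | 7 | ops | 4 | 60
4 | 80 | 8 | 90 | hr | 4 | 9
2 | 6 | 80 | 1 | eng | 2 | 3
3 | 80 | 3 | 2 | ops | 3 | 4
After WHERE (1 rows):
items.amt | items.yr | items.id | orders.score | orders.dept | orders.amt | orders.yr
2 | 6 | 80 | 1 | eng | 2 | 3
After GROUP BY (1 rows):
items.id | n
80 | 1
After ORDER BY (1 rows):
items.id | n
80 | 1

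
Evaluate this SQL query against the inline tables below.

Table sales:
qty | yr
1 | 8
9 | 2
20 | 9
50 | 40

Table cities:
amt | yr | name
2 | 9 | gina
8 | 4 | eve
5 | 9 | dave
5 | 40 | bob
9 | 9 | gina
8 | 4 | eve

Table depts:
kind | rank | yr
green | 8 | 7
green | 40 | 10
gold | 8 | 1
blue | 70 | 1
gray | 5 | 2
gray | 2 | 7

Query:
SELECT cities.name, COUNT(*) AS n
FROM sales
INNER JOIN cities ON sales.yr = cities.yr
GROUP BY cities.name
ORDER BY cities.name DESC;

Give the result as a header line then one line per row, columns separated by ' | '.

After JOIN cities (4 rows):
sales.qty | sales.yr | cities.amt | cities.yr | cities.name
20 | 9 | 2 | 9 | gina
20 | 9 | 5 | 9 | dave
20 | 9 | 9 | 9 | gina
50 | 40 | 5 | 40 | bob
After GROUP BY (3 rows):
cities.name | n
gina | 2
dave | 1
bob | 1
After ORDER BY (3 rows):
cities.name | n
gina | 2
dave | 1
bob | 1

== RESULT ==
cities.name | n
gina | 2
dave | 1
bob | 1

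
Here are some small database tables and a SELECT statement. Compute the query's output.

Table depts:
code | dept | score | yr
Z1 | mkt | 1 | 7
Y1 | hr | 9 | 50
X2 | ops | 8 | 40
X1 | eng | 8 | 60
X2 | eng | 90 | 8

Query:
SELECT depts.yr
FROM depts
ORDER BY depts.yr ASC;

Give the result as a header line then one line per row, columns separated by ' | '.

After SELECT (5 rows):
depts.yr
7
50
40
60
8
After ORDER BY (5 rows):
depts.yr
7
8
40
50
60

== RESULT ==
depts.yr
7
8
40
50
60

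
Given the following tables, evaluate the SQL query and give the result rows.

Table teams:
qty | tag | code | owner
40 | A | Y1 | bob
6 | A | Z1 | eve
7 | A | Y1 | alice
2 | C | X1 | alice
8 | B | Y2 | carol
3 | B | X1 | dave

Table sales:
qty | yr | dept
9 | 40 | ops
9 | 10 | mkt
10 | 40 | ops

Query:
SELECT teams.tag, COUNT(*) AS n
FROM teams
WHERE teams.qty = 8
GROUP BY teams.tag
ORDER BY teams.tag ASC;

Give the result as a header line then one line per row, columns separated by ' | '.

== RESULT ==
teams.tag | n
B | 1

Derivation:
After WHERE (1 rows):
teams.qty | teams.tag | teams.code | teams.owner
8 | B | Y2 | carol
After GROUP BY (1 rows):
teams.tag | n
B | 1
After ORDER BY (1 rows):
teams.tag | n
B | 1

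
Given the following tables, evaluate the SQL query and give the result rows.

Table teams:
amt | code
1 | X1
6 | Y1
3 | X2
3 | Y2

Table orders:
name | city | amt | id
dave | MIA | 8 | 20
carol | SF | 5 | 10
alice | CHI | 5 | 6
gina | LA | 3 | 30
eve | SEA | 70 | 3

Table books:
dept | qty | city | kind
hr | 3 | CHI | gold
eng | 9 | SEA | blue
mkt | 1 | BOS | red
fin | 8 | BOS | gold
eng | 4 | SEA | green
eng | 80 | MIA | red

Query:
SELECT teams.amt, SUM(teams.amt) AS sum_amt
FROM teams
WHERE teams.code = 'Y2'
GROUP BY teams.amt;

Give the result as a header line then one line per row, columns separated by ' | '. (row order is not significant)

After WHERE (1 rows):
teams.amt | teams.code
3 | Y2
After GROUP BY (1 rows):
teams.amt | sum_amt
3 | 3

== RESULT ==
teams.amt | sum_amt
3 | 3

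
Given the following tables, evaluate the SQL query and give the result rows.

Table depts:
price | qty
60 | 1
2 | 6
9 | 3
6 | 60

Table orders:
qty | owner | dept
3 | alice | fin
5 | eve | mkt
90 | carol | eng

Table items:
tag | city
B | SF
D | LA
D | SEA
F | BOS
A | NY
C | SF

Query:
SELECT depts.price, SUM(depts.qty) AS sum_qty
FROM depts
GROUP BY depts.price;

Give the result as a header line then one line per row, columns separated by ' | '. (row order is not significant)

== RESULT ==
depts.price | sum_qty
60 | 1
2 | 6
9 | 3
6 | 60

Derivation:
After GROUP BY (4 rows):
depts.price | sum_qty
60 | 1
2 | 6
9 | 3
6 | 60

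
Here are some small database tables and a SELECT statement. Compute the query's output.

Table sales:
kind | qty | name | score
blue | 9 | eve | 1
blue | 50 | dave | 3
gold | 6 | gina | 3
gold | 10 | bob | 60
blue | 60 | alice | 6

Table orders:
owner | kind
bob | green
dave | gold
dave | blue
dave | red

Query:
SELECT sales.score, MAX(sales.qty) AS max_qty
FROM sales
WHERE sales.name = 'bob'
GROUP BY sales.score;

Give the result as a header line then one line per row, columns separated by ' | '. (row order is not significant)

After WHERE (1 rows):
sales.kind | sales.qty | sales.name | sales.score
gold | 10 | bob | 60
After GROUP BY (1 rows):
sales.score | max_qty
60 | 10

== RESULT ==
sales.score | max_qty
60 | 10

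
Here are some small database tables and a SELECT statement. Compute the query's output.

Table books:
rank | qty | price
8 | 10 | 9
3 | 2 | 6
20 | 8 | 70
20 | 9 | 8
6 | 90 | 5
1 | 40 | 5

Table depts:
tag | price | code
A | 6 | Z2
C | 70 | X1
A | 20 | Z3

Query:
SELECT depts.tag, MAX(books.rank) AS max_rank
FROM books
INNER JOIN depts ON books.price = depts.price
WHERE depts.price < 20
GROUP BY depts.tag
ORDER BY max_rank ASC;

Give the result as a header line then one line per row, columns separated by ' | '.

After JOIN depts (2 rows):
books.rank | books.qty | books.price | depts.tag | depts.price | depts.code
3 | 2 | 6 | A | 6 | Z2
20 | 8 | 70 | C | 70 | X1
After WHERE (1 rows):
books.rank | books.qty | books.price | depts.tag | depts.price | depts.code
3 | 2 | 6 | A | 6 | Z2
After GROUP BY (1 rows):
depts.tag | max_rank
A | 3
After ORDER BY (1 rows):
depts.tag | max_rank
A | 3

== RESULT ==
depts.tag | max_rank
A | 3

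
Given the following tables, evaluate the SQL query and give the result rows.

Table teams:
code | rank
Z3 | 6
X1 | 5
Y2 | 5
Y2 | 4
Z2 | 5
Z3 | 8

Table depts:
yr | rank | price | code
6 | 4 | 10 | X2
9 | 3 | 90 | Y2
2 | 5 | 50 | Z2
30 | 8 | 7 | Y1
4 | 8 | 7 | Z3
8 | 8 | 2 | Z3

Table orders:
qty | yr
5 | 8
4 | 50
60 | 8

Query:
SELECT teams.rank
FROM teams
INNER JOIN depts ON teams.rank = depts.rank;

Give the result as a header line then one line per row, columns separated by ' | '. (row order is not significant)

== RESULT ==
teams.rank
5
5
4
5
8
8
8

Derivation:
After JOIN depts (7 rows):
teams.code | teams.rank | depts.yr | depts.rank | depts.price | depts.code
X1 | 5 | 2 | 5 | 50 | Z2
Y2 | 5 | 2 | 5 | 50 | Z2
Y2 | 4 | 6 | 4 | 10 | X2
Z2 | 5 | 2 | 5 | 50 | Z2
Z3 | 8 | 30 | 8 | 7 | Y1
Z3 | 8 | 4 | 8 | 7 | Z3
Z3 | 8 | 8 | 8 | 2 | Z3
After SELECT (7 rows):
teams.rank
5
5
4
5
8
8
8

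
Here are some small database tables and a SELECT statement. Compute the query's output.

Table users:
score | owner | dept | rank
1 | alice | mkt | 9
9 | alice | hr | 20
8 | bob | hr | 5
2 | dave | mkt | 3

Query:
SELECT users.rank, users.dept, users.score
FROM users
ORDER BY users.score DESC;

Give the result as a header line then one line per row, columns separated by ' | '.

After SELECT (4 rows):
users.rank | users.dept | users.score
9 | mkt | 1
20 | hr | 9
5 | hr | 8
3 | mkt | 2
After ORDER BY (4 rows):
users.rank | users.dept | users.score
20 | hr | 9
5 | hr | 8
3 | mkt | 2
9 | mkt | 1

== RESULT ==
users.rank | users.dept | users.score
20 | hr | 9
5 | hr | 8
3 | mkt | 2
9 | mkt | 1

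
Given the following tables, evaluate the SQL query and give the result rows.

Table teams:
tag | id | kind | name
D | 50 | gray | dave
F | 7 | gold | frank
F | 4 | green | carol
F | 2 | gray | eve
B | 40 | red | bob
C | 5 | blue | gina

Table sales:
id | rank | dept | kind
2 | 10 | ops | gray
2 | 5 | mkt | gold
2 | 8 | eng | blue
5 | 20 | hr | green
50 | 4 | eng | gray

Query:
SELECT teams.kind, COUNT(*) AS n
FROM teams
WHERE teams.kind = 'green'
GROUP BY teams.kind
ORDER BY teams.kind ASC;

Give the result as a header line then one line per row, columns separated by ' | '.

After WHERE (1 rows):
teams.tag | teams.id | teams.kind | teams.name
F | 4 | green | carol
After GROUP BY (1 rows):
teams.kind | n
green | 1
After ORDER BY (1 rows):
teams.kind | n
green | 1

== RESULT ==
teams.kind | n
green | 1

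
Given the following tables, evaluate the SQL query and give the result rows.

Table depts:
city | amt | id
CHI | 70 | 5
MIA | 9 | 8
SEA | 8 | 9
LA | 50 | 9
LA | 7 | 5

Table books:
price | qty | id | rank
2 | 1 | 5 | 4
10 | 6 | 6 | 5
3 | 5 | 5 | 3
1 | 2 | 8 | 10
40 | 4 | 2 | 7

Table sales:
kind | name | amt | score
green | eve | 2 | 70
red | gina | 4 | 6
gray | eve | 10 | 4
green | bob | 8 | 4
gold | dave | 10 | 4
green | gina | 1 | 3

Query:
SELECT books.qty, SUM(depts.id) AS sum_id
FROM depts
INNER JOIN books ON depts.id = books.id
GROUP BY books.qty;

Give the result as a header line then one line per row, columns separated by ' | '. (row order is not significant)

After JOIN books (5 rows):
depts.city | depts.amt | depts.id | books.price | books.qty | books.id | books.rank
CHI | 70 | 5 | 2 | 1 | 5 | 4
CHI | 70 | 5 | 3 | 5 | 5 | 3
MIA | 9 | 8 | 1 | 2 | 8 | 10
LA | 7 | 5 | 2 | 1 | 5 | 4
LA | 7 | 5 | 3 | 5 | 5 | 3
After GROUP BY (3 rows):
books.qty | sum_id
1 | 10
5 | 10
2 | 8

== RESULT ==
books.qty | sum_id
1 | 10
5 | 10
2 | 8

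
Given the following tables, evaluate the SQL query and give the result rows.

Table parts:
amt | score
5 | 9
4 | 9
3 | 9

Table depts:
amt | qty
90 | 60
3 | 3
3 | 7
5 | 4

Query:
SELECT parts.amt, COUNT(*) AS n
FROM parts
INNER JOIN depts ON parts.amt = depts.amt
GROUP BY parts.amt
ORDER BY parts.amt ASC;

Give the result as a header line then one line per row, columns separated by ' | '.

After JOIN depts (3 rows):
parts.amt | parts.score | depts.amt | depts.qty
5 | 9 | 5 | 4
3 | 9 | 3 | 3
3 | 9 | 3 | 7
After GROUP BY (2 rows):
parts.amt | n
5 | 1
3 | 2
After ORDER BY (2 rows):
parts.amt | n
3 | 2
5 | 1

== RESULT ==
parts.amt | n
3 | 2
5 | 1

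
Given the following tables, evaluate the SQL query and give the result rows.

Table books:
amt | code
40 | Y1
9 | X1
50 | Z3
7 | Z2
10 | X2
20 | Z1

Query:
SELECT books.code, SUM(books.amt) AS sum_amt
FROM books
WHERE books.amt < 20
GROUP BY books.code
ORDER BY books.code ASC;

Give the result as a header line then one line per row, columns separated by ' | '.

== RESULT ==
books.code | sum_amt
X1 | 9
X2 | 10
Z2 | 7

Derivation:
After WHERE (3 rows):
books.amt | books.code
9 | X1
7 | Z2
10 | X2
After GROUP BY (3 rows):
books.code | sum_amt
X1 | 9
Z2 | 7
X2 | 10
After ORDER BY (3 rows):
books.code | sum_amt
X1 | 9
X2 | 10
Z2 | 7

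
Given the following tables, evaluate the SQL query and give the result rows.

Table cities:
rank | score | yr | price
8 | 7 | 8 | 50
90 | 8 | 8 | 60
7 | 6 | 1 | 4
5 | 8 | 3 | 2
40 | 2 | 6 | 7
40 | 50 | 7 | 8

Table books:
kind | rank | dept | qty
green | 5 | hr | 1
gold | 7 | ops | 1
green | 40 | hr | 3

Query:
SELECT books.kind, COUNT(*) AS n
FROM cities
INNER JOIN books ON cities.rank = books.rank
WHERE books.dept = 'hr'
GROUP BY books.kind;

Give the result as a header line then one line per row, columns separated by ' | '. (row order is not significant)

== RESULT ==
books.kind | n
green | 3

Derivation:
After JOIN books (4 rows):
cities.rank | cities.score | cities.yr | cities.price | books.kind | books.rank | books.dept | books.qty
7 | 6 | 1 | 4 | gold | 7 | ops | 1
5 | 8 | 3 | 2 | green | 5 | hr | 1
40 | 2 | 6 | 7 | green | 40 | hr | 3
40 | 50 | 7 | 8 | green | 40 | hr | 3
After WHERE (3 rows):
cities.rank | cities.score | cities.yr | cities.price | books.kind | books.rank | books.dept | books.qty
5 | 8 | 3 | 2 | green | 5 | hr | 1
40 | 2 | 6 | 7 | green | 40 | hr | 3
40 | 50 | 7 | 8 | green | 40 | hr | 3
After GROUP BY (1 rows):
books.kind | n
green | 3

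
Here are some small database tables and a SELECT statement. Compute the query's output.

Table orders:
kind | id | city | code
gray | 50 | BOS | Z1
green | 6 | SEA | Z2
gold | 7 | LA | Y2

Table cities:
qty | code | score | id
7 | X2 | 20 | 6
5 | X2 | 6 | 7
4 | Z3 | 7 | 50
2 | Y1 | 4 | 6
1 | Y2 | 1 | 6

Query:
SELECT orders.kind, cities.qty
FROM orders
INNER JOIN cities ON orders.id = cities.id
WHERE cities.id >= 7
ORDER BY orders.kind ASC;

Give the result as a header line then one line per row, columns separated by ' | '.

After JOIN cities (5 rows):
orders.kind | orders.id | orders.city | orders.code | cities.qty | cities.code | cities.score | cities.id
gray | 50 | BOS | Z1 | 4 | Z3 | 7 | 50
green | 6 | SEA | Z2 | 7 | X2 | 20 | 6
green | 6 | SEA | Z2 | 2 | Y1 | 4 | 6
green | 6 | SEA | Z2 | 1 | Y2 | 1 | 6
gold | 7 | LA | Y2 | 5 | X2 | 6 | 7
After WHERE (2 rows):
orders.kind | orders.id | orders.city | orders.code | cities.qty | cities.code | cities.score | cities.id
gray | 50 | BOS | Z1 | 4 | Z3 | 7 | 50
gold | 7 | LA | Y2 | 5 | X2 | 6 | 7
After SELECT (2 rows):
orders.kind | cities.qty
gray | 4
gold | 5
After ORDER BY (2 rows):
orders.kind | cities.qty
gold | 5
gray | 4

== RESULT ==
orders.kind | cities.qty
gold | 5
gray | 4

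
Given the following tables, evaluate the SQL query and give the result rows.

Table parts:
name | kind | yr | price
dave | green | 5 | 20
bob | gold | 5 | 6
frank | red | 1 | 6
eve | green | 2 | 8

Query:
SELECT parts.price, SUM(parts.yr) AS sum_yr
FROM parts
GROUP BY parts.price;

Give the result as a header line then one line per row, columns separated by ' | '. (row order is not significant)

== RESULT ==
parts.price | sum_yr
20 | 5
6 | 6
8 | 2

Derivation:
After GROUP BY (3 rows):
parts.price | sum_yr
20 | 5
6 | 6
8 | 2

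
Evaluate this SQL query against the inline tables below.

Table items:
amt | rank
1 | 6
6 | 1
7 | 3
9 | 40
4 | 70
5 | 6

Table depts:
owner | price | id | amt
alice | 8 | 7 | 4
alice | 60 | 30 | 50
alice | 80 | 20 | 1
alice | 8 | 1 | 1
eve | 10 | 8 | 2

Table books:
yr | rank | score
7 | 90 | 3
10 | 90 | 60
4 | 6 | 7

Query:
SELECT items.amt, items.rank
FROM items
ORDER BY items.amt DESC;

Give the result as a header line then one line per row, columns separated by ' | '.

After SELECT (6 rows):
items.amt | items.rank
1 | 6
6 | 1
7 | 3
9 | 40
4 | 70
5 | 6
After ORDER BY (6 rows):
items.amt | items.rank
9 | 40
7 | 3
6 | 1
5 | 6
4 | 70
1 | 6

== RESULT ==
items.amt | items.rank
9 | 40
7 | 3
6 | 1
5 | 6
4 | 70
1 | 6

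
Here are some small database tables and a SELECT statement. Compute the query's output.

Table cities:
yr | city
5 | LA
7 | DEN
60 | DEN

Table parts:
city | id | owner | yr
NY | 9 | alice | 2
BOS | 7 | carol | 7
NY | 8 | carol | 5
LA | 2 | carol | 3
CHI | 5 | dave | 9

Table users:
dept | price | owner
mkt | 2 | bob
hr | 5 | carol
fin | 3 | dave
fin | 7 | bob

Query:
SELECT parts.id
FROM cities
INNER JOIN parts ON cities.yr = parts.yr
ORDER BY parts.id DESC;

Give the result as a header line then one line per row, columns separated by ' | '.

After JOIN parts (2 rows):
cities.yr | cities.city | parts.city | parts.id | parts.owner | parts.yr
5 | LA | NY | 8 | carol | 5
7 | DEN | BOS | 7 | carol | 7
After SELECT (2 rows):
parts.id
8
7
After ORDER BY (2 rows):
parts.id
8
7

== RESULT ==
parts.id
8
7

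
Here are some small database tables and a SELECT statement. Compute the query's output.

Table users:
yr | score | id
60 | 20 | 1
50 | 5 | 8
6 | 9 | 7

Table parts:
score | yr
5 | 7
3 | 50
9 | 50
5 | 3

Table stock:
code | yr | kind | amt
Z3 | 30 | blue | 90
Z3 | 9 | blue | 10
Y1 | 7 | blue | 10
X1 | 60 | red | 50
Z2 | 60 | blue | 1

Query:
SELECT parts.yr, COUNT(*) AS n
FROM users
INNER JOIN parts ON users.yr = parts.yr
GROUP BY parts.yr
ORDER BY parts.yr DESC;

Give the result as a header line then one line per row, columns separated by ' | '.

After JOIN parts (2 rows):
users.yr | users.score | users.id | parts.score | parts.yr
50 | 5 | 8 | 3 | 50
50 | 5 | 8 | 9 | 50
After GROUP BY (1 rows):
parts.yr | n
50 | 2
After ORDER BY (1 rows):
parts.yr | n
50 | 2

== RESULT ==
parts.yr | n
50 | 2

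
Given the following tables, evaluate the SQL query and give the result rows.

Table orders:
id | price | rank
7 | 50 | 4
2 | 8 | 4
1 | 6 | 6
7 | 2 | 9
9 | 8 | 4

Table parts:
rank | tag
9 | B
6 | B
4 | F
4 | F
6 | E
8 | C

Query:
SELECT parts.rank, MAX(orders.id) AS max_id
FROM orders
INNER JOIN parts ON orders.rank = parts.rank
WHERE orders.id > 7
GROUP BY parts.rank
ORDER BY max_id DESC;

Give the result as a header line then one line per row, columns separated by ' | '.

== RESULT ==
parts.rank | max_id
4 | 9

Derivation:
After JOIN parts (9 rows):
orders.id | orders.price | orders.rank | parts.rank | parts.tag
7 | 50 | 4 | 4 | F
7 | 50 | 4 | 4 | F
2 | 8 | 4 | 4 | F
2 | 8 | 4 | 4 | F
1 | 6 | 6 | 6 | B
1 | 6 | 6 | 6 | E
7 | 2 | 9 | 9 | B
9 | 8 | 4 | 4 | F
9 | 8 | 4 | 4 | F
After WHERE (2 rows):
orders.id | orders.price | orders.rank | parts.rank | parts.tag
9 | 8 | 4 | 4 | F
9 | 8 | 4 | 4 | F
After GROUP BY (1 rows):
parts.rank | max_id
4 | 9
After ORDER BY (1 rows):
parts.rank | max_id
4 | 9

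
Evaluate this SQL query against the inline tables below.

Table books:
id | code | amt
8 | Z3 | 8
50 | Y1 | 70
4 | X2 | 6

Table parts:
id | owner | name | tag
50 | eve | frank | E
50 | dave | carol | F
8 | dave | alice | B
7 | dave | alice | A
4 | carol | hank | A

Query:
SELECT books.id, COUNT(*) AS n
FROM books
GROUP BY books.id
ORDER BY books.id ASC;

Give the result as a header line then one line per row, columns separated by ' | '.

After GROUP BY (3 rows):
books.id | n
8 | 1
50 | 1
4 | 1
After ORDER BY (3 rows):
books.id | n
4 | 1
8 | 1
50 | 1

== RESULT ==
books.id | n
4 | 1
8 | 1
50 | 1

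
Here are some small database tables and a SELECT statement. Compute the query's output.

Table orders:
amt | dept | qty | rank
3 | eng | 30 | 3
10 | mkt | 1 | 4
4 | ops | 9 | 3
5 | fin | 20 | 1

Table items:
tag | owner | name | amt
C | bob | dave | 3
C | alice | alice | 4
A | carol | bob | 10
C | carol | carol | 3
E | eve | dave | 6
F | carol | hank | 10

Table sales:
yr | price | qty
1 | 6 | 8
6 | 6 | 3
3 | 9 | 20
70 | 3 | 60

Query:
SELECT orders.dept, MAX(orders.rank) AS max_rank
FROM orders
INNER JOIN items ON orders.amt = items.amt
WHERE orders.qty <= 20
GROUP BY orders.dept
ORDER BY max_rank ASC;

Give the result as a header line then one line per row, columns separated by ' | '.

After JOIN items (5 rows):
orders.amt | orders.dept | orders.qty | orders.rank | items.tag | items.owner | items.name | items.amt
3 | eng | 30 | 3 | C | bob | dave | 3
3 | eng | 30 | 3 | C | carol | carol | 3
10 | mkt | 1 | 4 | A | carol | bob | 10
10 | mkt | 1 | 4 | F | carol | hank | 10
4 | ops | 9 | 3 | C | alice | alice | 4
After WHERE (3 rows):
orders.amt | orders.dept | orders.qty | orders.rank | items.tag | items.owner | items.name | items.amt
10 | mkt | 1 | 4 | A | carol | bob | 10
10 | mkt | 1 | 4 | F | carol | hank | 10
4 | ops | 9 | 3 | C | alice | alice | 4
After GROUP BY (2 rows):
orders.dept | max_rank
mkt | 4
ops | 3
After ORDER BY (2 rows):
orders.dept | max_rank
ops | 3
mkt | 4

== RESULT ==
orders.dept | max_rank
ops | 3
mkt | 4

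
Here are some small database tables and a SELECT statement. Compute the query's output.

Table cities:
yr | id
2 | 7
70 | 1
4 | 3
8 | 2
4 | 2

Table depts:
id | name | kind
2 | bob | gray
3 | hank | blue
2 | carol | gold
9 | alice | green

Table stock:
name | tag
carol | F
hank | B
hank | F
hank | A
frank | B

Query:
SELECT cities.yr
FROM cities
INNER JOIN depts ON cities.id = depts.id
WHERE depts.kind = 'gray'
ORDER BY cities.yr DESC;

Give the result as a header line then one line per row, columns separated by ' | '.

== RESULT ==
cities.yr
8
4

Derivation:
After JOIN depts (5 rows):
cities.yr | cities.id | depts.id | depts.name | depts.kind
4 | 3 | 3 | hank | blue
8 | 2 | 2 | bob | gray
8 | 2 | 2 | carol | gold
4 | 2 | 2 | bob | gray
4 | 2 | 2 | carol | gold
After WHERE (2 rows):
cities.yr | cities.id | depts.id | depts.name | depts.kind
8 | 2 | 2 | bob | gray
4 | 2 | 2 | bob | gray
After SELECT (2 rows):
cities.yr
8
4
After ORDER BY (2 rows):
cities.yr
8
4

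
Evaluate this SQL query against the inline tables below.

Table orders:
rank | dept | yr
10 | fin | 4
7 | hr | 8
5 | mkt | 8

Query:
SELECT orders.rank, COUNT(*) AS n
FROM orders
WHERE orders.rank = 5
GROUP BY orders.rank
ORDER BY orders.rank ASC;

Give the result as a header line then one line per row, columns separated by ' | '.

== RESULT ==
orders.rank | n
5 | 1

Derivation:
After WHERE (1 rows):
orders.rank | orders.dept | orders.yr
5 | mkt | 8
After GROUP BY (1 rows):
orders.rank | n
5 | 1
After ORDER BY (1 rows):
orders.rank | n
5 | 1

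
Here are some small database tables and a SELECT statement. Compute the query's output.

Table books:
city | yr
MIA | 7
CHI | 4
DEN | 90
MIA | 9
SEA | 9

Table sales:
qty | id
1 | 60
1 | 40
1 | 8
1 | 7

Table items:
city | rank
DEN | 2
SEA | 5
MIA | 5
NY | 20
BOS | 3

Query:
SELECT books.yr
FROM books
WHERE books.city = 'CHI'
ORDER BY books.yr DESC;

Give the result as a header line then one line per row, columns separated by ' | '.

After WHERE (1 rows):
books.city | books.yr
CHI | 4
After SELECT (1 rows):
books.yr
4
After ORDER BY (1 rows):
books.yr
4

== RESULT ==
books.yr
4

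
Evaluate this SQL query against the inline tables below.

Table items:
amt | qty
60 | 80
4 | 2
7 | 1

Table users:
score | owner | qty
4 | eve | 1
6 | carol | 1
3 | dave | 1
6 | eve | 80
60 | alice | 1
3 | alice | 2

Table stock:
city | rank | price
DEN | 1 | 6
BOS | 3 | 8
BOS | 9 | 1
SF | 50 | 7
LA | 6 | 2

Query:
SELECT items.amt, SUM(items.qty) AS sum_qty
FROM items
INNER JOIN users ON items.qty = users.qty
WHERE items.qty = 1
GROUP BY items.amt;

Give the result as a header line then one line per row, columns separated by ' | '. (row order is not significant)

== RESULT ==
items.amt | sum_qty
7 | 4

Derivation:
After JOIN users (6 rows):
items.amt | items.qty | users.score | users.owner | users.qty
60 | 80 | 6 | eve | 80
4 | 2 | 3 | alice | 2
7 | 1 | 4 | eve | 1
7 | 1 | 6 | carol | 1
7 | 1 | 3 | dave | 1
7 | 1 | 60 | alice | 1
After WHERE (4 rows):
items.amt | items.qty | users.score | users.owner | users.qty
7 | 1 | 4 | eve | 1
7 | 1 | 6 | carol | 1
7 | 1 | 3 | dave | 1
7 | 1 | 60 | alice | 1
After GROUP BY (1 rows):
items.amt | sum_qty
7 | 4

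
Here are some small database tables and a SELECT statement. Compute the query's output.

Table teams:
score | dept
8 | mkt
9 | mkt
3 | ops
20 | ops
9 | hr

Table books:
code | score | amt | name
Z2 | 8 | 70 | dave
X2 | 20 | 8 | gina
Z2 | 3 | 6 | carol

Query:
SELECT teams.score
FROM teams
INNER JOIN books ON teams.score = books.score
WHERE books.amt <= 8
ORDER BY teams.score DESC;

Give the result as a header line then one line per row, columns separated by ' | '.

== RESULT ==
teams.score
20
3

Derivation:
After JOIN books (3 rows):
teams.score | teams.dept | books.code | books.score | books.amt | books.name
8 | mkt | Z2 | 8 | 70 | dave
3 | ops | Z2 | 3 | 6 | carol
20 | ops | X2 | 20 | 8 | gina
After WHERE (2 rows):
teams.score | teams.dept | books.code | books.score | books.amt | books.name
3 | ops | Z2 | 3 | 6 | carol
20 | ops | X2 | 20 | 8 | gina
After SELECT (2 rows):
teams.score
3
20
After ORDER BY (2 rows):
teams.score
20
3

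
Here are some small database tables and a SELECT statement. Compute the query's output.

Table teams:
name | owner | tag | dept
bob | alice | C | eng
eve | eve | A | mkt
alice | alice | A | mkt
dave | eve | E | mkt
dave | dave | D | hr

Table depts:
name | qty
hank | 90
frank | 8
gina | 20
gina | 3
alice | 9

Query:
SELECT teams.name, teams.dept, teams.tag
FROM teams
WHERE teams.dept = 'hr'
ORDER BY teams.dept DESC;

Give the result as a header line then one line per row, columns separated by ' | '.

== RESULT ==
teams.name | teams.dept | teams.tag
dave | hr | D

Derivation:
After WHERE (1 rows):
teams.name | teams.owner | teams.tag | teams.dept
dave | dave | D | hr
After SELECT (1 rows):
teams.name | teams.dept | teams.tag
dave | hr | D
After ORDER BY (1 rows):
teams.name | teams.dept | teams.tag
dave | hr | D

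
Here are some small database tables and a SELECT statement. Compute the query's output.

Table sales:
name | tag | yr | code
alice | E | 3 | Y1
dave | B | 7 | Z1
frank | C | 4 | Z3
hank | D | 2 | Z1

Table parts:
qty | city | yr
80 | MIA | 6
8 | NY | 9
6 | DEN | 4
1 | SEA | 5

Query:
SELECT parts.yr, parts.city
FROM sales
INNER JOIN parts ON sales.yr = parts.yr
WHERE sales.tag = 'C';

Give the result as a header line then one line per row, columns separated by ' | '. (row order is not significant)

After JOIN parts (1 rows):
sales.name | sales.tag | sales.yr | sales.code | parts.qty | parts.city | parts.yr
frank | C | 4 | Z3 | 6 | DEN | 4
After WHERE (1 rows):
sales.name | sales.tag | sales.yr | sales.code | parts.qty | parts.city | parts.yr
frank | C | 4 | Z3 | 6 | DEN | 4
After SELECT (1 rows):
parts.yr | parts.city
4 | DEN

== RESULT ==
parts.yr | parts.city
4 | DEN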